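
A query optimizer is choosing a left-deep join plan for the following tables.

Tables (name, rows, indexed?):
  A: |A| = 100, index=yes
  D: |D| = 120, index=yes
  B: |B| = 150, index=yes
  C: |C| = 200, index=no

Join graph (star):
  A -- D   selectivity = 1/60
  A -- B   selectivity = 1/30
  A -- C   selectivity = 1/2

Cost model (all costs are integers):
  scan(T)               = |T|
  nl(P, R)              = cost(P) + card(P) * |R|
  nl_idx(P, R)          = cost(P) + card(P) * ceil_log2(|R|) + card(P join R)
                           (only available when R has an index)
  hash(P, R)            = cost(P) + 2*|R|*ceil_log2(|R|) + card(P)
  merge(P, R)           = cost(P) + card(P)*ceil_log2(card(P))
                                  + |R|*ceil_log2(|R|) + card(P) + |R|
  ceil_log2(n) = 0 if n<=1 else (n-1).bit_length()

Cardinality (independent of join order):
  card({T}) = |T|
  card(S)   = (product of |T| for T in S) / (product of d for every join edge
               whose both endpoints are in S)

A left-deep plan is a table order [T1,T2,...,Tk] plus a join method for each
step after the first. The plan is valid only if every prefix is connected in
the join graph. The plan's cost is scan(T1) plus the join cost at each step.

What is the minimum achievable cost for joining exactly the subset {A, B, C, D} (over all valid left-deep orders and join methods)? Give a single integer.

7780

Selinger DP over subsets of {A,B,C,D}:
  {A}: scan cost=100, card=100
  {D}: scan cost=120, card=120
  {B}: scan cost=150, card=150
  {C}: scan cost=200, card=200
  {AD}: card=200; try (D,nl_idx)→1000, (A,nl_idx)→1160, (A,hash)→1640, (D,merge)→1860, (D,hash)→1880, (A,merge)→1880 …(+2); best=1000 via (D,nl_idx)
  {AB}: card=500; try (B,nl_idx)→1400, (A,hash)→1700, (A,nl_idx)→1700, (B,merge)→2250, (A,merge)→2300, (B,hash)→2600 …(+2); best=1400 via (B,nl_idx)
  {AC}: card=10000; try (A,hash)→1800, (C,merge)→2700, (A,merge)→2800, (C,hash)→3400, (A,nl_idx)→11600, (C,nl)→20100 …(+1); best=1800 via (A,hash)
  {ABD}: card=1000; try (D,hash)→3580, (B,hash)→3600, (B,nl_idx)→3600, (B,merge)→4150, (D,nl_idx)→5900, (D,merge)→7360 …(+2); best=3580 via (D,hash)
  {ACD}: card=20000; try (C,hash)→4400, (C,merge)→4600, (D,hash)→13480, (C,nl)→41000, (D,nl_idx)→91800, (D,merge)→152760 …(+1); best=4400 via (C,hash)
  {ABC}: card=50000; try (C,hash)→5100, (C,merge)→8200, (B,hash)→14200, (C,nl)→101400, (B,nl_idx)→131800, (B,merge)→153150 …(+1); best=5100 via (C,hash)
  {ABCD}: card=100000; try (C,hash)→7780, (C,merge)→16380, (B,hash)→26800, (D,hash)→56780, (C,nl)→203580, (B,nl_idx)→264400 …(+5); best=7780 via (C,hash)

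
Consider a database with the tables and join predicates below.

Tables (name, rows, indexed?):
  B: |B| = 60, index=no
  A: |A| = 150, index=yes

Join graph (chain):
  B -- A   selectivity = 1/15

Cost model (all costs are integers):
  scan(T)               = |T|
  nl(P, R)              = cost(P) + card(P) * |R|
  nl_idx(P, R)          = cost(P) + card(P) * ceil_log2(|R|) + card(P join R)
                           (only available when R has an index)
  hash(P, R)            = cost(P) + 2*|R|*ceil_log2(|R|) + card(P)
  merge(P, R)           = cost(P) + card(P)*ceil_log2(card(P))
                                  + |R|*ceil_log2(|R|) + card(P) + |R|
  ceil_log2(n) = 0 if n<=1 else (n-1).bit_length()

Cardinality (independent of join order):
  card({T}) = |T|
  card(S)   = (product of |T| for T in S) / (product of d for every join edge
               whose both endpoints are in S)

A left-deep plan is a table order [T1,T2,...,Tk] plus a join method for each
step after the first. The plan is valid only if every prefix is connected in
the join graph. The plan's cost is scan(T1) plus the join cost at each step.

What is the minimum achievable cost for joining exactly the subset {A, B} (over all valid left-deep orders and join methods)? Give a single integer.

1020

Selinger DP over subsets of {A,B}:
  {B}: scan cost=60, card=60
  {A}: scan cost=150, card=150
  {AB}: card=600; try (B,hash)→1020, (A,nl_idx)→1140, (A,merge)→1830, (B,merge)→1920, (A,hash)→2520, (A,nl)→9060 …(+1); best=1020 via (B,hash)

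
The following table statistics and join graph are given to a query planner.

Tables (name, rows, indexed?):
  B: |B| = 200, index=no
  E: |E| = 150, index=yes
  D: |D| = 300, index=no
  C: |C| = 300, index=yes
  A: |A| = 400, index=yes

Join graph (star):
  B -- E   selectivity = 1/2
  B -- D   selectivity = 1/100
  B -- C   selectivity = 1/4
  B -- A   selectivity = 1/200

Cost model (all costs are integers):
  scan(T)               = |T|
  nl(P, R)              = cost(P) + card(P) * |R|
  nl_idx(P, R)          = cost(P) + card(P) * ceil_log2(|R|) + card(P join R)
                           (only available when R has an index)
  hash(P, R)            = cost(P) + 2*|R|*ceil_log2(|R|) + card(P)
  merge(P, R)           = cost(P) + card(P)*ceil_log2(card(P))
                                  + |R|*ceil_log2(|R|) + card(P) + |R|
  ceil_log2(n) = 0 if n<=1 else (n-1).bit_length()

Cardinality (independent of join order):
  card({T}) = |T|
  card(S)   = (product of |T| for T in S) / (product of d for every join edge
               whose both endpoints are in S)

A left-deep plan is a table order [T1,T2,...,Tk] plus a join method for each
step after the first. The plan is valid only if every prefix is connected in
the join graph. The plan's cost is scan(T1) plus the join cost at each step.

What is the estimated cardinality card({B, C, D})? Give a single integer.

Tables in S: B(200), C(300), D(300)
Edges inside S: B-D(d=100), B-C(d=4)
numerator = 200 * 300 * 300 = 18000000
denominator = 100 * 4 = 400
card(S) = 18000000 / 400 = 45000

45000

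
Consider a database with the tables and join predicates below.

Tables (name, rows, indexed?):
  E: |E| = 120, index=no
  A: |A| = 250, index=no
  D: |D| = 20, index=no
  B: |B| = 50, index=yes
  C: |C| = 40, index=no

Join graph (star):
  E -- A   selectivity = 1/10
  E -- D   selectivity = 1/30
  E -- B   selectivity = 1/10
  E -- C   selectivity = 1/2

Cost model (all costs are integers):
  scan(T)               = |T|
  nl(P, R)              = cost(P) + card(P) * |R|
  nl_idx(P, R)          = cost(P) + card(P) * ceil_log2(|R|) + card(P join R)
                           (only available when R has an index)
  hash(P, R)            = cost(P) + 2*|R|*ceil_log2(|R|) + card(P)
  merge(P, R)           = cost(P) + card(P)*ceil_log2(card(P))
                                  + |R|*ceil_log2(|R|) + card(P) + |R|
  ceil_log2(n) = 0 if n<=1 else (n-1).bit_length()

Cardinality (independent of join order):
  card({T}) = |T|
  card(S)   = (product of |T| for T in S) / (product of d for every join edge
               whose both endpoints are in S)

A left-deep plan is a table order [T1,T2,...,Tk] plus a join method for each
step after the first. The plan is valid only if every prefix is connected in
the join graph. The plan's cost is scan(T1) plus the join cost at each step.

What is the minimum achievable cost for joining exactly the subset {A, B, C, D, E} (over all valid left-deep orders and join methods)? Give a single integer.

Selinger DP over subsets of {A,B,C,D,E}:
  {E}: scan cost=120, card=120
  {A}: scan cost=250, card=250
  {D}: scan cost=20, card=20
  {B}: scan cost=50, card=50
  {C}: scan cost=40, card=40
  {AE}: card=3000; try (E,hash)→2180, (A,merge)→3330, (E,merge)→3460, (A,hash)→4240, (A,nl)→30120, (E,nl)→30250; best=2180 via (E,hash)
  {DE}: card=80; try (D,hash)→440, (E,merge)→1100, (D,merge)→1200, (E,hash)→1720, (E,nl)→2420, (D,nl)→2520; best=440 via (D,hash)
  {BE}: card=600; try (B,hash)→840, (E,merge)→1360, (B,merge)→1430, (B,nl_idx)→1440, (E,hash)→1780, (E,nl)→6050 …(+1); best=840 via (B,hash)
  {CE}: card=2400; try (C,hash)→720, (E,merge)→1280, (C,merge)→1360, (E,hash)→1760, (E,nl)→4840, (C,nl)→4920; best=720 via (C,hash)
  {ADE}: card=2000; try (A,merge)→3330, (A,hash)→4520, (D,hash)→5380, (A,nl)→20440, (D,merge)→41300, (D,nl)→62180; best=3330 via (A,merge)
  {ABE}: card=15000; try (A,hash)→5440, (B,hash)→5780, (A,merge)→9690, (B,nl_idx)→35180, (B,merge)→41530, (A,nl)→150840 …(+1); best=5440 via (A,hash)
  {ACE}: card=60000; try (C,hash)→5660, (A,hash)→7120, (A,merge)→34170, (C,merge)→41460, (C,nl)→122180, (A,nl)→600720; best=5660 via (C,hash)
  {BDE}: card=400; try (B,hash)→1120, (B,nl_idx)→1320, (B,merge)→1430, (D,hash)→1640, (B,nl)→4440, (D,merge)→7560 …(+1); best=1120 via (B,hash)
  {CDE}: card=1600; try (C,hash)→1000, (C,merge)→1360, (D,hash)→3320, (C,nl)→3640, (D,merge)→32040, (D,nl)→48720; best=1000 via (C,hash)
  {BCE}: card=12000; try (C,hash)→1920, (B,hash)→3720, (C,merge)→7720, (C,nl)→24840, (B,nl_idx)→27120, (B,merge)→32270 …(+1); best=1920 via (C,hash)
  {ABDE}: card=10000; try (A,hash)→5520, (B,hash)→5930, (A,merge)→7370, (D,hash)→20640, (B,nl_idx)→25330, (B,merge)→27680 …(+4); best=5520 via (A,hash)
  {ACDE}: card=40000; try (C,hash)→5810, (A,hash)→6600, (A,merge)→22450, (C,merge)→27610, (D,hash)→65860, (C,nl)→83330 …(+3); best=5810 via (C,hash)
  {ABCE}: card=300000; try (A,hash)→17920, (C,hash)→20920, (B,hash)→66260, (A,merge)→184170, (C,merge)→230720, (C,nl)→605440 …(+4); best=17920 via (A,hash)
  {BCDE}: card=8000; try (C,hash)→2000, (B,hash)→3200, (C,merge)→5400, (D,hash)→14120, (C,nl)→17120, (B,nl_idx)→18600 …(+4); best=2000 via (C,hash)
  {ABCDE}: card=200000; try (A,hash)→14000, (C,hash)→16000, (B,hash)→46410, (A,merge)→116250, (C,merge)→155800, (D,hash)→318120 …(+7); best=14000 via (A,hash)

14000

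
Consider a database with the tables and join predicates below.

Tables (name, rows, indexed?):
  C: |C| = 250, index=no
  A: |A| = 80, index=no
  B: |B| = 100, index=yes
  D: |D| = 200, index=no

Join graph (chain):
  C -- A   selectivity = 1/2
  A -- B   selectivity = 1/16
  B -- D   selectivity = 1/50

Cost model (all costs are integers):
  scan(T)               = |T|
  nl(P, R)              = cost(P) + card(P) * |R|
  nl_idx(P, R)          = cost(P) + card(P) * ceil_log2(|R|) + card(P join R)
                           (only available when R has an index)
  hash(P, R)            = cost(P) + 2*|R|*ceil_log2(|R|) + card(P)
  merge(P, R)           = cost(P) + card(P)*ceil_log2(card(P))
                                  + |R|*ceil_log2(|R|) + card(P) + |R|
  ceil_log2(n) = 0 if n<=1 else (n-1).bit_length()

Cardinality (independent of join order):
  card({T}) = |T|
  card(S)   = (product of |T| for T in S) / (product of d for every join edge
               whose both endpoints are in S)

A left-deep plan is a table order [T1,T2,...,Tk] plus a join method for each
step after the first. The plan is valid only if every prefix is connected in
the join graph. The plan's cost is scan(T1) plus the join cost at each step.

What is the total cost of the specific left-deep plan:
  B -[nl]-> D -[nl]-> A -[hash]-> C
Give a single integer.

58100

step 1: scan B: cost=100, card=100
step 2: join D via nl
    card(P join D) = 100*200/(50) = 400
    cost = 100 + 100*200 = 20100
step 3: join A via nl
    card(P join A) = 400*80/(16) = 2000
    cost = 20100 + 400*80 = 52100
step 4: join C via hash
    card(P join C) = 2000*250/(2) = 250000
    cost = 52100 + 2*250*8 + 2000 = 58100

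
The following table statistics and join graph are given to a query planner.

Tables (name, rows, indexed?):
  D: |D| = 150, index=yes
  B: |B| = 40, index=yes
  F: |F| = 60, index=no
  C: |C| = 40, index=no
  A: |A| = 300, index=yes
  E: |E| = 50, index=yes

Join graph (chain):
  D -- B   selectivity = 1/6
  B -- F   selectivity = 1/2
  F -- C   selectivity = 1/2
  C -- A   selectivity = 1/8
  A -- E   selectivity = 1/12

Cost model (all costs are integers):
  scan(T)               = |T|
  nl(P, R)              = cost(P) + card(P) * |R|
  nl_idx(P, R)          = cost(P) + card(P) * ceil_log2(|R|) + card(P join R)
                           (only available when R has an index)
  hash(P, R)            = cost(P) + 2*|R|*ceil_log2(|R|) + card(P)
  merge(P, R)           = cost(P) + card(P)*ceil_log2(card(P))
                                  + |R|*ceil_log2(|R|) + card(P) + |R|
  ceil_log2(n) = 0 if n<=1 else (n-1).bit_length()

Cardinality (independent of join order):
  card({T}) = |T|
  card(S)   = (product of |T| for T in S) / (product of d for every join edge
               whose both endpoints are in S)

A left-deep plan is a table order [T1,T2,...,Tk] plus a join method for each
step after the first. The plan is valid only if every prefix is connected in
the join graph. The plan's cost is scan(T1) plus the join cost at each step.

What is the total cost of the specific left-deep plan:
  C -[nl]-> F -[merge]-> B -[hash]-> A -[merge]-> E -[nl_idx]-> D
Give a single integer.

step 1: scan C: cost=40, card=40
step 2: join F via nl
    card(P join F) = 40*60/(2) = 1200
    cost = 40 + 40*60 = 2440
step 3: join B via merge
    card(P join B) = 1200*40/(2) = 24000
    cost = 2440 + 1200*11 + 40*6 + 1200 + 40 = 17120
step 4: join A via hash
    card(P join A) = 24000*300/(8) = 900000
    cost = 17120 + 2*300*9 + 24000 = 46520
step 5: join E via merge
    card(P join E) = 900000*50/(12) = 3750000
    cost = 46520 + 900000*20 + 50*6 + 900000 + 50 = 18946870
step 6: join D via nl_idx
    card(P join D) = 3750000*150/(6) = 93750000
    cost = 18946870 + 3750000*8 + 93750000 = 142696870

142696870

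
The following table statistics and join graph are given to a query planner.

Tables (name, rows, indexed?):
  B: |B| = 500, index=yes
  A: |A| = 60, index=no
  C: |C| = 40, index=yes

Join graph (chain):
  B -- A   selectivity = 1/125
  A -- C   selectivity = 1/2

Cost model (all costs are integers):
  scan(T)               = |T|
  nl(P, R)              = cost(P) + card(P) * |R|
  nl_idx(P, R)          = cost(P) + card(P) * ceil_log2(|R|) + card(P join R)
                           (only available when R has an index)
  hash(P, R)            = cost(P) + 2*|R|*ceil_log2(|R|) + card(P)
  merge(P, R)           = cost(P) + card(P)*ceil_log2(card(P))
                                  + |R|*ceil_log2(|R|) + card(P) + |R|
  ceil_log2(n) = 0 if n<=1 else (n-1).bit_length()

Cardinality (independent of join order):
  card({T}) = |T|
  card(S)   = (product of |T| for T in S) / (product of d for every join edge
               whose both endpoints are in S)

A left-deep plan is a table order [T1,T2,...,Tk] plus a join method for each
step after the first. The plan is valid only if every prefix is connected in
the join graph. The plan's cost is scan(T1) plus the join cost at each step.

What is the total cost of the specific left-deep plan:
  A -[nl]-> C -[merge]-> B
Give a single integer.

21860

step 1: scan A: cost=60, card=60
step 2: join C via nl
    card(P join C) = 60*40/(2) = 1200
    cost = 60 + 60*40 = 2460
step 3: join B via merge
    card(P join B) = 1200*500/(125) = 4800
    cost = 2460 + 1200*11 + 500*9 + 1200 + 500 = 21860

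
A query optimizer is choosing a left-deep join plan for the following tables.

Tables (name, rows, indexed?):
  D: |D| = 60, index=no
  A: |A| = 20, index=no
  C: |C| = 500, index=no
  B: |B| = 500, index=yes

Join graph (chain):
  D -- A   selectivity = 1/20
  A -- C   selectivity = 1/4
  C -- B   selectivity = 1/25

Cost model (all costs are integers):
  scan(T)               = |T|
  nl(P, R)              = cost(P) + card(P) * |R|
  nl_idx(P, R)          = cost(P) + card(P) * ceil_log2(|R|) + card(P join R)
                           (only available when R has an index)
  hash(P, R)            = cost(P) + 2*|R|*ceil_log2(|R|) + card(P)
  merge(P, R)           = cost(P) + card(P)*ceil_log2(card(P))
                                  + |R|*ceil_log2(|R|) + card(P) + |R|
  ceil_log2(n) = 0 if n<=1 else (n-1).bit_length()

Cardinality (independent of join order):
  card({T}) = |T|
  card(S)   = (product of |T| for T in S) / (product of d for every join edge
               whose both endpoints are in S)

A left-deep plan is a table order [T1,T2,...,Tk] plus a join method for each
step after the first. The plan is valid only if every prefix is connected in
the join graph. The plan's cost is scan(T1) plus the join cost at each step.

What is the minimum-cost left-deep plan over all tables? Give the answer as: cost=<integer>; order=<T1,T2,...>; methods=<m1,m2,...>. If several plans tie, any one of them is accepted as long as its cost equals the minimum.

Selinger DP (subsets sized 1..n):
  {D}: scan cost=60, card=60
  {A}: scan cost=20, card=20
  {C}: scan cost=500, card=500
  {B}: scan cost=500, card=500
  {AD}: card=60; try (A,hash)→320, (D,merge)→560, (A,merge)→600, (D,hash)→760, (D,nl)→1220, (A,nl)→1260; best=320 via (A,hash)
  {AC}: card=2500; try (A,hash)→1200, (C,merge)→5140, (A,merge)→5620, (C,hash)→9040, (C,nl)→10020, (A,nl)→10500; best=1200 via (A,hash)
  {BC}: card=10000; try (C,hash)→10000, (B,hash)→10000, (C,merge)→10500, (B,merge)→10500, (B,nl_idx)→15000, (C,nl)→250500 …(+1); best=10000 via (C,hash)
  {ACD}: card=7500; try (D,hash)→4420, (C,merge)→5740, (C,hash)→9380, (C,nl)→30320, (D,merge)→34120, (D,nl)→151200; best=4420 via (D,hash)
  {ABC}: card=50000; try (B,hash)→12700, (A,hash)→20200, (B,merge)→38700, (B,nl_idx)→73700, (A,merge)→160120, (A,nl)→210000 …(+1); best=12700 via (B,hash)
  {ABCD}: card=150000; try (B,hash)→20920, (D,hash)→63420, (B,merge)→114420, (B,nl_idx)→221920, (D,merge)→863120, (D,nl)→3012700 …(+1); best=20920 via (B,hash)

cost=20920; order=C,A,D,B; methods=hash,hash,hash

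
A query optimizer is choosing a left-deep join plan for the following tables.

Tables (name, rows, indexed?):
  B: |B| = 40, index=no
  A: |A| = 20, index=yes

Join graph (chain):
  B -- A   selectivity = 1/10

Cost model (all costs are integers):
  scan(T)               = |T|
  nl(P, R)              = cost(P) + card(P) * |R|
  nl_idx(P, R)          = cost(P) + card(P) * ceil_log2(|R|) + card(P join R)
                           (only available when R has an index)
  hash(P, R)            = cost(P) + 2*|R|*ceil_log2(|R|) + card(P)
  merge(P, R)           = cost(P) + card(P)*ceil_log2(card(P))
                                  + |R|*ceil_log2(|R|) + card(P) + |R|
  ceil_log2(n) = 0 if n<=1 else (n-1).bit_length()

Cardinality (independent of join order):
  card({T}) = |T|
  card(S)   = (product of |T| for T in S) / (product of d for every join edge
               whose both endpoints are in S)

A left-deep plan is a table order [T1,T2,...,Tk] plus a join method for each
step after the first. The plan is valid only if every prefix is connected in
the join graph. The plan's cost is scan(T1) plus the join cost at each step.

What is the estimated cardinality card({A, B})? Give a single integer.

Tables in S: A(20), B(40)
Edges inside S: B-A(d=10)
numerator = 20 * 40 = 800
denominator = 10 = 10
card(S) = 800 / 10 = 80

80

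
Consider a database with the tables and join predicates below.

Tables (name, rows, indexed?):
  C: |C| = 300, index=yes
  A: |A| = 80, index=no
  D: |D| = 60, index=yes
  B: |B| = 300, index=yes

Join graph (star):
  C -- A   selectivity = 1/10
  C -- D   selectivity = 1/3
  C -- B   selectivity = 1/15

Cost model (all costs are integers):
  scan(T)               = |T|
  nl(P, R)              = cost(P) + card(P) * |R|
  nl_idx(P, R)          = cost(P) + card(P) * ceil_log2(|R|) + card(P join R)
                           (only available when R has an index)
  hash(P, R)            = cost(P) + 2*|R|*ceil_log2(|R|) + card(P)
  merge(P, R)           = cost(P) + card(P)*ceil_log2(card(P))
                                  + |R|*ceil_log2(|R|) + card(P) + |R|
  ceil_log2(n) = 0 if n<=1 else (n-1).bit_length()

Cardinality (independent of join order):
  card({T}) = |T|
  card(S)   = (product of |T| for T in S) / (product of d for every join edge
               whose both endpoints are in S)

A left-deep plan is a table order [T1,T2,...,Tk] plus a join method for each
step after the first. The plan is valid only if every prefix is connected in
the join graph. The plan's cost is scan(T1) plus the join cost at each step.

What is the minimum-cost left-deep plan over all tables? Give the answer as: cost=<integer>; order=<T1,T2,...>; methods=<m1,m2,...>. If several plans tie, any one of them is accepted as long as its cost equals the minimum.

Selinger DP (subsets sized 1..n):
  {C}: scan cost=300, card=300
  {A}: scan cost=80, card=80
  {D}: scan cost=60, card=60
  {B}: scan cost=300, card=300
  {AC}: card=2400; try (A,hash)→1720, (C,nl_idx)→3200, (C,merge)→3720, (A,merge)→3940, (C,hash)→5560, (C,nl)→24080 …(+1); best=1720 via (A,hash)
  {CD}: card=6000; try (D,hash)→1320, (C,merge)→3480, (D,merge)→3720, (C,hash)→5520, (C,nl_idx)→6600, (D,nl_idx)→8100 …(+2); best=1320 via (D,hash)
  {BC}: card=6000; try (C,hash)→6000, (B,hash)→6000, (C,merge)→6300, (B,merge)→6300, (C,nl_idx)→9000, (B,nl_idx)→9000 …(+2); best=6000 via (C,hash)
  {ACD}: card=48000; try (D,hash)→4840, (A,hash)→8440, (D,merge)→33340, (D,nl_idx)→64120, (A,merge)→85960, (D,nl)→145720 …(+1); best=4840 via (D,hash)
  {ABC}: card=48000; try (B,hash)→9520, (A,hash)→13120, (B,merge)→35920, (B,nl_idx)→71320, (A,merge)→90640, (A,nl)→486000 …(+1); best=9520 via (B,hash)
  {BCD}: card=120000; try (D,hash)→12720, (B,hash)→12720, (B,merge)→88320, (D,merge)→90420, (D,nl_idx)→162000, (B,nl_idx)→175320 …(+2); best=12720 via (D,hash)
  {ABCD}: card=960000; try (D,hash)→58240, (B,hash)→58240, (A,hash)→133840, (B,merge)→823840, (D,merge)→825940, (D,nl_idx)→1257520 …(+5); best=58240 via (D,hash)

cost=58240; order=C,A,B,D; methods=hash,hash,hash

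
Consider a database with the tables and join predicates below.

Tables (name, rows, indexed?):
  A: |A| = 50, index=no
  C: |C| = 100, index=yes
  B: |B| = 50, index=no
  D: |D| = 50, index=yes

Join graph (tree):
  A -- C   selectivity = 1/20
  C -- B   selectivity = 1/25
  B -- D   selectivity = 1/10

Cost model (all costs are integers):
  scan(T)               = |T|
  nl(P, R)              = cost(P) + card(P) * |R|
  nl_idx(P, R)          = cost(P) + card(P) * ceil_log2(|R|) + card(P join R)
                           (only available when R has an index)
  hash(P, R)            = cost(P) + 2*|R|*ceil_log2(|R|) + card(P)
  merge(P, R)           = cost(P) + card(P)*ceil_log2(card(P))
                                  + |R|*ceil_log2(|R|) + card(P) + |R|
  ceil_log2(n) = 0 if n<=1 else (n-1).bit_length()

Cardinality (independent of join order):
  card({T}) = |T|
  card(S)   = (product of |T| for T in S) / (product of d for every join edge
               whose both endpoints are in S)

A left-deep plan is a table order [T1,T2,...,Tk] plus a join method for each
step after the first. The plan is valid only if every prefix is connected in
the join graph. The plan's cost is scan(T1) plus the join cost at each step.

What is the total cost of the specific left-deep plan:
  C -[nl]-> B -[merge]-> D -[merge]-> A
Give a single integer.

step 1: scan C: cost=100, card=100
step 2: join B via nl
    card(P join B) = 100*50/(25) = 200
    cost = 100 + 100*50 = 5100
step 3: join D via merge
    card(P join D) = 200*50/(10) = 1000
    cost = 5100 + 200*8 + 50*6 + 200 + 50 = 7250
step 4: join A via merge
    card(P join A) = 1000*50/(20) = 2500
    cost = 7250 + 1000*10 + 50*6 + 1000 + 50 = 18600

18600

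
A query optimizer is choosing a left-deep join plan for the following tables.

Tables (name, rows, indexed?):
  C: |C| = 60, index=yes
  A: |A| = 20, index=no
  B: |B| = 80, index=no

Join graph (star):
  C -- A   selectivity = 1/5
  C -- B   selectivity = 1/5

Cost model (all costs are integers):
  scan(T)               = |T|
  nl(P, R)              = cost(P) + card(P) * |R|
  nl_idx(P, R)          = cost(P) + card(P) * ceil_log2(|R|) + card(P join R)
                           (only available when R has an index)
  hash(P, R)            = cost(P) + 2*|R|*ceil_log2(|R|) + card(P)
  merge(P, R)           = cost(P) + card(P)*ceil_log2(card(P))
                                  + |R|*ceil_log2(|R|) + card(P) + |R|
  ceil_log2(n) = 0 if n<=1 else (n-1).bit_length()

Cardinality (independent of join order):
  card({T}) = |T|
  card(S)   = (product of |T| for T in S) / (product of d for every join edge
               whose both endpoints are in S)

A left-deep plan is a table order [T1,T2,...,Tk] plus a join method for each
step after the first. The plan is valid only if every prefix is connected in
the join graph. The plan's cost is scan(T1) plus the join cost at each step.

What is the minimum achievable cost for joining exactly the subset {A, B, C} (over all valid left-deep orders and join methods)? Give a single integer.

1680

Selinger DP over subsets of {A,B,C}:
  {C}: scan cost=60, card=60
  {A}: scan cost=20, card=20
  {B}: scan cost=80, card=80
  {AC}: card=240; try (A,hash)→320, (C,nl_idx)→380, (C,merge)→560, (A,merge)→600, (C,hash)→760, (C,nl)→1220 …(+1); best=320 via (A,hash)
  {BC}: card=960; try (C,hash)→880, (B,merge)→1120, (C,merge)→1140, (B,hash)→1240, (C,nl_idx)→1520, (B,nl)→4860 …(+1); best=880 via (C,hash)
  {ABC}: card=3840; try (B,hash)→1680, (A,hash)→2040, (B,merge)→3120, (A,merge)→11560, (B,nl)→19520, (A,nl)→20080; best=1680 via (B,hash)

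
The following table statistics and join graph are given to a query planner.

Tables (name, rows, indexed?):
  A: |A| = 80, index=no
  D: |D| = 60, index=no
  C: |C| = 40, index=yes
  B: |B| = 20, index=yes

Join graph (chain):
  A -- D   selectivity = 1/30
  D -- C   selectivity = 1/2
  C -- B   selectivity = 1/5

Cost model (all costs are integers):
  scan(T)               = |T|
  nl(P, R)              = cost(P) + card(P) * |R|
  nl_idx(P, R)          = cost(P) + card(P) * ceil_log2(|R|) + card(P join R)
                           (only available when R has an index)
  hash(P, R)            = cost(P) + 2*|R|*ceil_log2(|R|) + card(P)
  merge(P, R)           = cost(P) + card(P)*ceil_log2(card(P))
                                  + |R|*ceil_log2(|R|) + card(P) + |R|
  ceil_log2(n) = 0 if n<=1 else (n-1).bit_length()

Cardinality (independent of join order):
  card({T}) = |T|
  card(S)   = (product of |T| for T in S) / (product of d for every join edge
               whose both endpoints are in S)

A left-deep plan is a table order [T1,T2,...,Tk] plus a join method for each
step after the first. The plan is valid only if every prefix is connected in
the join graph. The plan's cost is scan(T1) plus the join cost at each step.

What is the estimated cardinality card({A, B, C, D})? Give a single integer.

Tables in S: A(80), B(20), C(40), D(60)
Edges inside S: A-D(d=30), D-C(d=2), C-B(d=5)
numerator = 80 * 20 * 40 * 60 = 3840000
denominator = 30 * 2 * 5 = 300
card(S) = 3840000 / 300 = 12800

12800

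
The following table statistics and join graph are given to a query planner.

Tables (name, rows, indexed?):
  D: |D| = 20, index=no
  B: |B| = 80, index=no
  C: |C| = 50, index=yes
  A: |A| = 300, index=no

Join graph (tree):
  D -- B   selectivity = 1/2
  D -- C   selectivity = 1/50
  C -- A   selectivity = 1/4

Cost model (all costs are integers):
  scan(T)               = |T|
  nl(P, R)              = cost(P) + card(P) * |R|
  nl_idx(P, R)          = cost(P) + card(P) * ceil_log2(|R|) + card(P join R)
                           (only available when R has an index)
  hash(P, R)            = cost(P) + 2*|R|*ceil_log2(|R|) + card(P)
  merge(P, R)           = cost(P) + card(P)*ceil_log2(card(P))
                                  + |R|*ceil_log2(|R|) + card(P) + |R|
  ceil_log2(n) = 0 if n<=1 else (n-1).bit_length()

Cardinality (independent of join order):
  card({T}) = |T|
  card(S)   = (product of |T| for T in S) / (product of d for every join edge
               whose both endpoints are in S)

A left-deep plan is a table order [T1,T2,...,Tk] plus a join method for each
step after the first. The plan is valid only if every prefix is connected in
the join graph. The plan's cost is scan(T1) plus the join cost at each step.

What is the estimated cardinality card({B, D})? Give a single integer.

800

Tables in S: B(80), D(20)
Edges inside S: D-B(d=2)
numerator = 80 * 20 = 1600
denominator = 2 = 2
card(S) = 1600 / 2 = 800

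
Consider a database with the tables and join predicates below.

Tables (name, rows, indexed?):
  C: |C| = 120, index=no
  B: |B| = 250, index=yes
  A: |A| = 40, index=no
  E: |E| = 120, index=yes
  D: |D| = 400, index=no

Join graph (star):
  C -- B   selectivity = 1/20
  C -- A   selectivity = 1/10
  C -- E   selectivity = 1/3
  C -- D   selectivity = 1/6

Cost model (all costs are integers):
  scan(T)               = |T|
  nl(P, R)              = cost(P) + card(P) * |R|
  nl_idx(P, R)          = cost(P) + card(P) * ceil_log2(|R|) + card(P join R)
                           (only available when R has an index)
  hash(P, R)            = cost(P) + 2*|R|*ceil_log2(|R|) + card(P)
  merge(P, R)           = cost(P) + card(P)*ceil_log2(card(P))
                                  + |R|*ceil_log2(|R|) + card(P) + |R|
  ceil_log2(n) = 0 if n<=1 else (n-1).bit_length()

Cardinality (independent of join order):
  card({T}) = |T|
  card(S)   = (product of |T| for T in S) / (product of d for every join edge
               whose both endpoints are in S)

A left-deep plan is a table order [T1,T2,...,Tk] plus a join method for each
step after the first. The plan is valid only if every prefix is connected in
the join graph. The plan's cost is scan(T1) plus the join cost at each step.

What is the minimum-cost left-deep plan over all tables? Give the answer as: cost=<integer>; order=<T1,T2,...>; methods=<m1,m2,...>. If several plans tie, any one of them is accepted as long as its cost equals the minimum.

Selinger DP (subsets sized 1..n):
  {C}: scan cost=120, card=120
  {B}: scan cost=250, card=250
  {A}: scan cost=40, card=40
  {E}: scan cost=120, card=120
  {D}: scan cost=400, card=400
  {BC}: card=1500; try (C,hash)→2180, (B,nl_idx)→2580, (B,merge)→3330, (C,merge)→3460, (B,hash)→4240, (B,nl)→30120 …(+1); best=2180 via (C,hash)
  {AC}: card=480; try (A,hash)→720, (C,merge)→1280, (A,merge)→1360, (C,hash)→1760, (C,nl)→4840, (A,nl)→4920; best=720 via (A,hash)
  {CE}: card=4800; try (E,hash)→1920, (C,hash)→1920, (E,merge)→2040, (C,merge)→2040, (E,nl_idx)→5760, (E,nl)→14520 …(+1); best=1920 via (E,hash)
  {CD}: card=8000; try (C,hash)→2480, (D,merge)→5080, (C,merge)→5360, (D,hash)→7440, (D,nl)→48120, (C,nl)→48400; best=2480 via (C,hash)
  {ABC}: card=6000; try (A,hash)→4160, (B,hash)→5200, (B,merge)→7770, (B,nl_idx)→10560, (A,merge)→20460, (A,nl)→62180 …(+1); best=4160 via (A,hash)
  {BCE}: card=60000; try (E,hash)→5360, (B,hash)→10720, (E,merge)→21140, (B,merge)→71370, (E,nl_idx)→72680, (B,nl_idx)→100320 …(+2); best=5360 via (E,hash)
  {BCD}: card=100000; try (D,hash)→10880, (B,hash)→14480, (D,merge)→24180, (B,merge)→116730, (B,nl_idx)→166480, (D,nl)→602180 …(+1); best=10880 via (D,hash)
  {ACE}: card=19200; try (E,hash)→2880, (E,merge)→6480, (A,hash)→7200, (E,nl_idx)→23280, (E,nl)→58320, (A,merge)→69400 …(+1); best=2880 via (E,hash)
  {ACD}: card=32000; try (D,hash)→8400, (D,merge)→9520, (A,hash)→10960, (A,merge)→114760, (D,nl)→192720, (A,nl)→322480; best=8400 via (D,hash)
  {CDE}: card=320000; try (E,hash)→12160, (D,hash)→13920, (D,merge)→73120, (E,merge)→115440, (E,nl_idx)→378480, (E,nl)→962480 …(+1); best=12160 via (E,hash)
  {ABCE}: card=240000; try (E,hash)→11840, (B,hash)→26080, (A,hash)→65840, (E,merge)→89120, (E,nl_idx)→286160, (B,merge)→312330 …(+5); best=11840 via (E,hash)
  {ABCD}: card=400000; try (D,hash)→17360, (B,hash)→44400, (D,merge)→92160, (A,hash)→111360, (B,merge)→522650, (B,nl_idx)→664400 …(+4); best=17360 via (D,hash)
  {BCDE}: card=4000000; try (D,hash)→72560, (E,hash)→112560, (B,hash)→336160, (D,merge)→1029360, (E,merge)→1811840, (E,nl_idx)→4710880 …(+5); best=72560 via (D,hash)
  {ACDE}: card=1280000; try (D,hash)→29280, (E,hash)→42080, (D,merge)→314080, (A,hash)→332640, (E,merge)→521360, (E,nl_idx)→1512400 …(+4); best=29280 via (D,hash)
  {ABCDE}: card=16000000; try (D,hash)→259040, (E,hash)→419040, (B,hash)→1313280, (A,hash)→4073040, (D,merge)→4575840, (E,merge)→8018320 …(+8); best=259040 via (D,hash)

cost=259040; order=B,C,A,E,D; methods=hash,hash,hash,hash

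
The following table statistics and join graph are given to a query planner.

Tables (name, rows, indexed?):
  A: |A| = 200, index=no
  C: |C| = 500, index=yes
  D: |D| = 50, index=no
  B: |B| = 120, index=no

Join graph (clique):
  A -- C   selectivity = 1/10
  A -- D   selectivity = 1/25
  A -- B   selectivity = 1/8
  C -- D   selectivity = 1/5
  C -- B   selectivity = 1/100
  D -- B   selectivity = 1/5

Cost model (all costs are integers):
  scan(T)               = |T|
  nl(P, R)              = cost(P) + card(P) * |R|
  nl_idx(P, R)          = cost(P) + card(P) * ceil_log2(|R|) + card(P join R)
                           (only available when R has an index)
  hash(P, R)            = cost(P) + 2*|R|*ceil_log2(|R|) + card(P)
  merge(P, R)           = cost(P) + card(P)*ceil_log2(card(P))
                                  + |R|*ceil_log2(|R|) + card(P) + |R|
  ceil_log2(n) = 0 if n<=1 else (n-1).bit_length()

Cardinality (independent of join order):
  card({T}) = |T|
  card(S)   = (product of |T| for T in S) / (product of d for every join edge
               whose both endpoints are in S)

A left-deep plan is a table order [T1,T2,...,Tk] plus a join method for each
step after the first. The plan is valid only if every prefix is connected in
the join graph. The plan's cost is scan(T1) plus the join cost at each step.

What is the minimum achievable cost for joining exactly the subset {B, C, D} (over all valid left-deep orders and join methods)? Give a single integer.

Selinger DP over subsets of {B,C,D}:
  {C}: scan cost=500, card=500
  {D}: scan cost=50, card=50
  {B}: scan cost=120, card=120
  {CD}: card=5000; try (D,hash)→1600, (C,merge)→5400, (C,nl_idx)→5500, (D,merge)→5850, (C,hash)→9100, (C,nl)→25050 …(+1); best=1600 via (D,hash)
  {BC}: card=600; try (C,nl_idx)→1800, (B,hash)→2680, (C,merge)→6080, (B,merge)→6460, (C,hash)→9240, (C,nl)→60120 …(+1); best=1800 via (C,nl_idx)
  {BD}: card=1200; try (D,hash)→840, (B,merge)→1360, (D,merge)→1430, (B,hash)→1780, (B,nl)→6050, (D,nl)→6120; best=840 via (D,hash)
  {BCD}: card=1200; try (D,hash)→3000, (B,hash)→8280, (D,merge)→8750, (C,hash)→11040, (C,nl_idx)→12840, (C,merge)→20240 …(+4); best=3000 via (D,hash)

3000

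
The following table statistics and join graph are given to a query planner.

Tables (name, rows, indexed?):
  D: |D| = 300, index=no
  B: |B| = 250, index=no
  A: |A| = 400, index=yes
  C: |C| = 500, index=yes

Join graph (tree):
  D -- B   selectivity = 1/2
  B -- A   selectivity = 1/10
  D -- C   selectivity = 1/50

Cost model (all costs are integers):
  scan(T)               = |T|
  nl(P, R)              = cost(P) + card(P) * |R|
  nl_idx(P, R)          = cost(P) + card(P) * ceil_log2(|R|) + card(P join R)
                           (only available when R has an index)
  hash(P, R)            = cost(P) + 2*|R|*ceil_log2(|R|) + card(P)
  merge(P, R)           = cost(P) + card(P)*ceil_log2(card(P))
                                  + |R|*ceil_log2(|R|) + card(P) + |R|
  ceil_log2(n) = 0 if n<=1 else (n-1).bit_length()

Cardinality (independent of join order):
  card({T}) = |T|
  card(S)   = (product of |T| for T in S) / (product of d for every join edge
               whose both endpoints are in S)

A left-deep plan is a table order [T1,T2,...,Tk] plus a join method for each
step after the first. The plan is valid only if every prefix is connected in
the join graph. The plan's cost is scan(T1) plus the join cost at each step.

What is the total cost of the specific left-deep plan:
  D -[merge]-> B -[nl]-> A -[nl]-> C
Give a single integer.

765005550

step 1: scan D: cost=300, card=300
step 2: join B via merge
    card(P join B) = 300*250/(2) = 37500
    cost = 300 + 300*9 + 250*8 + 300 + 250 = 5550
step 3: join A via nl
    card(P join A) = 37500*400/(10) = 1500000
    cost = 5550 + 37500*400 = 15005550
step 4: join C via nl
    card(P join C) = 1500000*500/(50) = 15000000
    cost = 15005550 + 1500000*500 = 765005550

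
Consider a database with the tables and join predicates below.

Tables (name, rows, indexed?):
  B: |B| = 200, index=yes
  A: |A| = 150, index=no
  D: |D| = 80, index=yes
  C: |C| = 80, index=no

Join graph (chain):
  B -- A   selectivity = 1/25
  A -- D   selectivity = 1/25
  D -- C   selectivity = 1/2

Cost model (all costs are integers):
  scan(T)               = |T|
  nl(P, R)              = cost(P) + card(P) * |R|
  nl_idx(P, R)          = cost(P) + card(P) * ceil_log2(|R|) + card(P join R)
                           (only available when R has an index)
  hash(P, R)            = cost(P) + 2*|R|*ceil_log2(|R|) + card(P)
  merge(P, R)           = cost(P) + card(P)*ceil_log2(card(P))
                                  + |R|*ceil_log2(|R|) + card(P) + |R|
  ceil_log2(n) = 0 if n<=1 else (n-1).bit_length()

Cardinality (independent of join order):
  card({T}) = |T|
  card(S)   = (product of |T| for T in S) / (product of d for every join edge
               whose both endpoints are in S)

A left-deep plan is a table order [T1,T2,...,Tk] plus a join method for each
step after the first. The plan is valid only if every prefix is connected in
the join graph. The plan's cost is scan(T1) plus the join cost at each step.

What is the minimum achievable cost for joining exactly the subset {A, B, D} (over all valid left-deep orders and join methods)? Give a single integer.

4870

Selinger DP over subsets of {A,B,D}:
  {B}: scan cost=200, card=200
  {A}: scan cost=150, card=150
  {D}: scan cost=80, card=80
  {AB}: card=1200; try (B,nl_idx)→2550, (A,hash)→2800, (B,merge)→3300, (A,merge)→3350, (B,hash)→3500, (B,nl)→30150 …(+1); best=2550 via (B,nl_idx)
  {AD}: card=480; try (D,hash)→1420, (D,nl_idx)→1680, (A,merge)→2070, (D,merge)→2140, (A,hash)→2560, (A,nl)→12080 …(+1); best=1420 via (D,hash)
  {ABD}: card=3840; try (D,hash)→4870, (B,hash)→5100, (B,merge)→8020, (B,nl_idx)→9100, (D,nl_idx)→14790, (D,merge)→17590 …(+2); best=4870 via (D,hash)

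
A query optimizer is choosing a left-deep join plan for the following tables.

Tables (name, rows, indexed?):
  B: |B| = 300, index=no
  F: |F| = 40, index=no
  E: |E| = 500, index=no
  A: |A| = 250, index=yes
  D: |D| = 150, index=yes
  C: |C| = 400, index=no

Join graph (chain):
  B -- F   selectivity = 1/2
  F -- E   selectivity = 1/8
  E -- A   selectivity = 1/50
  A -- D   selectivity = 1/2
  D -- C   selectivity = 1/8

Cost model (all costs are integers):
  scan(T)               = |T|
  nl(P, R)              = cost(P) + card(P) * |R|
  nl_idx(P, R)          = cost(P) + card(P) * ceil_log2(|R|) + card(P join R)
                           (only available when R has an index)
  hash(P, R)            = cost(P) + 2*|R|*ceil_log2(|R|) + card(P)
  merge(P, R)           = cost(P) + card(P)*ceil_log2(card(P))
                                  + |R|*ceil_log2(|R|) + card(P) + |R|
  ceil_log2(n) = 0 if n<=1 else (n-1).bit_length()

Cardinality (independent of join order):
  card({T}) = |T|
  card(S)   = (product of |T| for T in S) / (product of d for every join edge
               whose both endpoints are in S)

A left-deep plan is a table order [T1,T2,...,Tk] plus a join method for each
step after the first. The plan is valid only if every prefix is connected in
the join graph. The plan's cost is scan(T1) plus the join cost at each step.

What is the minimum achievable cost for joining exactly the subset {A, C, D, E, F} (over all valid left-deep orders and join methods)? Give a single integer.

Selinger DP over subsets of {A,C,D,E,F}:
  {F}: scan cost=40, card=40
  {E}: scan cost=500, card=500
  {A}: scan cost=250, card=250
  {D}: scan cost=150, card=150
  {C}: scan cost=400, card=400
  {EF}: card=2500; try (F,hash)→1480, (E,merge)→5320, (F,merge)→5780, (E,hash)→9080, (E,nl)→20040, (F,nl)→20500; best=1480 via (F,hash)
  {AE}: card=2500; try (A,hash)→5000, (A,nl_idx)→7000, (E,merge)→7500, (A,merge)→7750, (E,hash)→9500, (E,nl)→125250 …(+1); best=5000 via (A,hash)
  {AD}: card=18750; try (D,hash)→2900, (A,merge)→3750, (D,merge)→3850, (A,hash)→4300, (A,nl_idx)→20100, (D,nl_idx)→21000 …(+2); best=2900 via (D,hash)
  {CD}: card=7500; try (D,hash)→3200, (C,merge)→5500, (D,merge)→5750, (C,hash)→7500, (D,nl_idx)→11100, (C,nl)→60150 …(+1); best=3200 via (D,hash)
  {AEF}: card=12500; try (F,hash)→7980, (A,hash)→7980, (A,nl_idx)→33980, (A,merge)→36230, (F,merge)→37780, (F,nl)→105000 …(+1); best=7980 via (F,hash)
  {ADE}: card=187500; try (D,hash)→9900, (E,hash)→30650, (D,merge)→38850, (D,nl_idx)→212500, (E,merge)→307900, (D,nl)→380000 …(+1); best=9900 via (D,hash)
  {ACD}: card=937500; try (A,hash)→14700, (C,hash)→28850, (A,merge)→110450, (C,merge)→306900, (A,nl_idx)→1000700, (A,nl)→1878200 …(+1); best=14700 via (A,hash)
  {ADEF}: card=937500; try (D,hash)→22880, (D,merge)→196830, (F,hash)→197880, (D,nl_idx)→1045480, (D,nl)→1882980, (F,merge)→3572680 …(+1); best=22880 via (D,hash)
  {ACDE}: card=9375000; try (C,hash)→204600, (E,hash)→961200, (C,merge)→3576400, (E,merge)→19707200, (C,nl)→75009900, (E,nl)→468764700; best=204600 via (C,hash)
  {ACDEF}: card=46875000; try (C,hash)→967580, (F,hash)→9580080, (C,merge)→19714380, (F,merge)→234579880, (C,nl)→375022880, (F,nl)→375204600; best=967580 via (C,hash)

967580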